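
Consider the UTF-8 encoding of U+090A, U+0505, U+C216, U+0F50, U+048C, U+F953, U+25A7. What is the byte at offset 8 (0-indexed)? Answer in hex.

0xE0

U+090A → 3-byte form E0 A4 8A at offsets 0–2.
U+0505 → 2-byte form D4 85 at offsets 3–4.
U+C216 → 3-byte form EC 88 96 at offsets 5–7.
U+0F50 → 3-byte form E0 BD 90 at offsets 8–10.
Offset 8 falls in char 4's range; it's byte 1 of E0 BD 90 = 0xE0.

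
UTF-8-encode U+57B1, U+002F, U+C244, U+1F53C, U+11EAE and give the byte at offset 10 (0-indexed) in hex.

0xBC

U+57B1 → 3-byte form E5 9E B1 at offsets 0–2.
U+002F → 1-byte form 2F at offsets 3–3.
U+C244 → 3-byte form EC 89 84 at offsets 4–6.
U+1F53C → 4-byte form F0 9F 94 BC at offsets 7–10.
Offset 10 falls in char 4's range; it's byte 4 of F0 9F 94 BC = 0xBC.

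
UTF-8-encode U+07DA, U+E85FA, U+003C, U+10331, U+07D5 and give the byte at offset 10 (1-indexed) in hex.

0x8C

1-indexed offset 10 is 0-indexed offset 9.
U+07DA → 2-byte form DF 9A at offsets 0–1.
U+E85FA → 4-byte form F3 A8 97 BA at offsets 2–5.
U+003C → 1-byte form 3C at offsets 6–6.
U+10331 → 4-byte form F0 90 8C B1 at offsets 7–10.
Offset 9 falls in char 4's range; it's byte 3 of F0 90 8C B1 = 0x8C.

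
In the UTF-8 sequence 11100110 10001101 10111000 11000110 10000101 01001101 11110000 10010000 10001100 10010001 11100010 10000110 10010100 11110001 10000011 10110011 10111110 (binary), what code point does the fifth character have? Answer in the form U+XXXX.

U+2194

Offset 0: leading byte 0xE6 = 11100110 → 3-byte char #1 = E6 8D B8.
Offset 3: leading byte 0xC6 = 11000110 → 2-byte char #2 = C6 85.
Offset 5: leading byte 0x4D = 01001101 → 1-byte char #3 = 4D.
Offset 6: leading byte 0xF0 = 11110000 → 4-byte char #4 = F0 90 8C 91.
Offset 10: leading byte 0xE2 = 11100010 → 3-byte char #5 = E2 86 94.
Leading byte 0xE2 = 11100010 matches 1110xxxx → 3-byte sequence.
Byte 1: 0xE2 = 11100010, payload 0010 (4 bits).
Byte 2: 0x86 = 10000110 (10xxxxxx ✓), payload 000110.
Byte 3: 0x94 = 10010100 (10xxxxxx ✓), payload 010100.
Concatenate: 0010000110010100 = 0x2194 (16 bits → U+2194).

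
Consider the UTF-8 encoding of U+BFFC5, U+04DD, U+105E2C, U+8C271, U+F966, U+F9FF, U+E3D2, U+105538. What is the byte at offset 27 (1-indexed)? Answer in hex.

1-indexed offset 27 is 0-indexed offset 26.
U+BFFC5 → 4-byte form F2 BF BF 85 at offsets 0–3.
U+04DD → 2-byte form D3 9D at offsets 4–5.
U+105E2C → 4-byte form F4 85 B8 AC at offsets 6–9.
U+8C271 → 4-byte form F2 8C 89 B1 at offsets 10–13.
U+F966 → 3-byte form EF A5 A6 at offsets 14–16.
U+F9FF → 3-byte form EF A7 BF at offsets 17–19.
U+E3D2 → 3-byte form EE 8F 92 at offsets 20–22.
U+105538 → 4-byte form F4 85 94 B8 at offsets 23–26.
Offset 26 falls in char 8's range; it's byte 4 of F4 85 94 B8 = 0xB8.

0xB8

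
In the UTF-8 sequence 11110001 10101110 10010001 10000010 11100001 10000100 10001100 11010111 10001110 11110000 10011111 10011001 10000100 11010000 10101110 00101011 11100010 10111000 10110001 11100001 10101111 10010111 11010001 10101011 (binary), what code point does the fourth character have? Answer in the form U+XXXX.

U+1F644

Offset 0: leading byte 0xF1 = 11110001 → 4-byte char #1 = F1 AE 91 82.
Offset 4: leading byte 0xE1 = 11100001 → 3-byte char #2 = E1 84 8C.
Offset 7: leading byte 0xD7 = 11010111 → 2-byte char #3 = D7 8E.
Offset 9: leading byte 0xF0 = 11110000 → 4-byte char #4 = F0 9F 99 84.
Leading byte 0xF0 = 11110000 matches 11110xxx → 4-byte sequence.
Byte 1: 0xF0 = 11110000, payload 000 (3 bits).
Byte 2: 0x9F = 10011111 (10xxxxxx ✓), payload 011111.
Byte 3: 0x99 = 10011001 (10xxxxxx ✓), payload 011001.
Byte 4: 0x84 = 10000100 (10xxxxxx ✓), payload 000100.
Concatenate: 000011111011001000100 = 0x1F644 (21 bits → U+1F644).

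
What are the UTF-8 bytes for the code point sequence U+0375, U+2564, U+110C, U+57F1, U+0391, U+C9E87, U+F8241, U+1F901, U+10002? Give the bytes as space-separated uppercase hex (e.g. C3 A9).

CD B5 E2 95 A4 E1 84 8C E5 9F B1 CE 91 F3 89 BA 87 F3 B8 89 81 F0 9F A4 81 F0 90 80 82

U+0375: 2-byte form → CD B5.
U+2564: 3-byte form → E2 95 A4.
U+110C: 3-byte form → E1 84 8C.
U+57F1: 3-byte form → E5 9F B1.
U+0391: 2-byte form → CE 91.
U+C9E87: 4-byte form → F3 89 BA 87.
U+F8241: 4-byte form → F3 B8 89 81.
U+1F901: 4-byte form → F0 9F A4 81.
U+10002: 4-byte form → F0 90 80 82.
Concatenated (29 bytes): CD B5 E2 95 A4 E1 84 8C E5 9F B1 CE 91 F3 89 BA 87 F3 B8 89 81 F0 9F A4 81 F0 90 80 82.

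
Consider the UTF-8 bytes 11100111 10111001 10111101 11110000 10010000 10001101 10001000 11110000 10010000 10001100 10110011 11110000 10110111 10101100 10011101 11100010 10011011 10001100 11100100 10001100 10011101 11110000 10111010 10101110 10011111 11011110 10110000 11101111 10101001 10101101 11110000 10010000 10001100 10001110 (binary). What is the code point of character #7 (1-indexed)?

Offset 0: leading byte 0xE7 = 11100111 → 3-byte char #1 = E7 B9 BD.
Offset 3: leading byte 0xF0 = 11110000 → 4-byte char #2 = F0 90 8D 88.
Offset 7: leading byte 0xF0 = 11110000 → 4-byte char #3 = F0 90 8C B3.
Offset 11: leading byte 0xF0 = 11110000 → 4-byte char #4 = F0 B7 AC 9D.
Offset 15: leading byte 0xE2 = 11100010 → 3-byte char #5 = E2 9B 8C.
Offset 18: leading byte 0xE4 = 11100100 → 3-byte char #6 = E4 8C 9D.
Offset 21: leading byte 0xF0 = 11110000 → 4-byte char #7 = F0 BA AE 9F.
Leading byte 0xF0 = 11110000 matches 11110xxx → 4-byte sequence.
Byte 1: 0xF0 = 11110000, payload 000 (3 bits).
Byte 2: 0xBA = 10111010 (10xxxxxx ✓), payload 111010.
Byte 3: 0xAE = 10101110 (10xxxxxx ✓), payload 101110.
Byte 4: 0x9F = 10011111 (10xxxxxx ✓), payload 011111.
Concatenate: 000111010101110011111 = 0x3AB9F (21 bits → U+3AB9F).

U+3AB9F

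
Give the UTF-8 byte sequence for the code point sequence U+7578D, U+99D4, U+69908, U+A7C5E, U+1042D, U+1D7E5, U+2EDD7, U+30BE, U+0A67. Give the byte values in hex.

U+7578D: 4-byte form → F1 B5 9E 8D.
U+99D4: 3-byte form → E9 A7 94.
U+69908: 4-byte form → F1 A9 A4 88.
U+A7C5E: 4-byte form → F2 A7 B1 9E.
U+1042D: 4-byte form → F0 90 90 AD.
U+1D7E5: 4-byte form → F0 9D 9F A5.
U+2EDD7: 4-byte form → F0 AE B7 97.
U+30BE: 3-byte form → E3 82 BE.
U+0A67: 3-byte form → E0 A9 A7.
Concatenated (33 bytes): F1 B5 9E 8D E9 A7 94 F1 A9 A4 88 F2 A7 B1 9E F0 90 90 AD F0 9D 9F A5 F0 AE B7 97 E3 82 BE E0 A9 A7.

F1 B5 9E 8D E9 A7 94 F1 A9 A4 88 F2 A7 B1 9E F0 90 90 AD F0 9D 9F A5 F0 AE B7 97 E3 82 BE E0 A9 A7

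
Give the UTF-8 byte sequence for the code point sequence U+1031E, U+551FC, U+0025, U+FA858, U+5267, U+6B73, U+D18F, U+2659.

U+1031E: 4-byte form → F0 90 8C 9E.
U+551FC: 4-byte form → F1 95 87 BC.
U+0025: 1-byte form → 25.
U+FA858: 4-byte form → F3 BA A1 98.
U+5267: 3-byte form → E5 89 A7.
U+6B73: 3-byte form → E6 AD B3.
U+D18F: 3-byte form → ED 86 8F.
U+2659: 3-byte form → E2 99 99.
Concatenated (25 bytes): F0 90 8C 9E F1 95 87 BC 25 F3 BA A1 98 E5 89 A7 E6 AD B3 ED 86 8F E2 99 99.

F0 90 8C 9E F1 95 87 BC 25 F3 BA A1 98 E5 89 A7 E6 AD B3 ED 86 8F E2 99 99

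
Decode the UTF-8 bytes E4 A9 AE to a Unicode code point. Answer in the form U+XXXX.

Leading byte 0xE4 = 11100100 matches 1110xxxx → 3-byte sequence.
Byte 1: 0xE4 = 11100100, payload 0100 (4 bits).
Byte 2: 0xA9 = 10101001 (10xxxxxx ✓), payload 101001.
Byte 3: 0xAE = 10101110 (10xxxxxx ✓), payload 101110.
Concatenate: 0100101001101110 = 0x4A6E (16 bits → U+4A6E).

U+4A6E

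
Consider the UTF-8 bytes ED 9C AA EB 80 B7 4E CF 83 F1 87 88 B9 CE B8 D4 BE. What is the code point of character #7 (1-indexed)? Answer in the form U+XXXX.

Offset 0: leading byte 0xED = 11101101 → 3-byte char #1 = ED 9C AA.
Offset 3: leading byte 0xEB = 11101011 → 3-byte char #2 = EB 80 B7.
Offset 6: leading byte 0x4E = 01001110 → 1-byte char #3 = 4E.
Offset 7: leading byte 0xCF = 11001111 → 2-byte char #4 = CF 83.
Offset 9: leading byte 0xF1 = 11110001 → 4-byte char #5 = F1 87 88 B9.
Offset 13: leading byte 0xCE = 11001110 → 2-byte char #6 = CE B8.
Offset 15: leading byte 0xD4 = 11010100 → 2-byte char #7 = D4 BE.
Leading byte 0xD4 = 11010100 matches 110xxxxx → 2-byte sequence.
Byte 1: 0xD4 = 11010100, payload 10100 (5 bits).
Byte 2: 0xBE = 10111110 (10xxxxxx ✓), payload 111110.
Concatenate: 10100111110 = 0x53E (11 bits → U+053E).

U+053E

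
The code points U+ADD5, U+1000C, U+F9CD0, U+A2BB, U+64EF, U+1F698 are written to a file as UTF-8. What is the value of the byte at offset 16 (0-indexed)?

U+ADD5 → 3-byte form EA B7 95 at offsets 0–2.
U+1000C → 4-byte form F0 90 80 8C at offsets 3–6.
U+F9CD0 → 4-byte form F3 B9 B3 90 at offsets 7–10.
U+A2BB → 3-byte form EA 8A BB at offsets 11–13.
U+64EF → 3-byte form E6 93 AF at offsets 14–16.
Offset 16 falls in char 5's range; it's byte 3 of E6 93 AF = 0xAF.

0xAF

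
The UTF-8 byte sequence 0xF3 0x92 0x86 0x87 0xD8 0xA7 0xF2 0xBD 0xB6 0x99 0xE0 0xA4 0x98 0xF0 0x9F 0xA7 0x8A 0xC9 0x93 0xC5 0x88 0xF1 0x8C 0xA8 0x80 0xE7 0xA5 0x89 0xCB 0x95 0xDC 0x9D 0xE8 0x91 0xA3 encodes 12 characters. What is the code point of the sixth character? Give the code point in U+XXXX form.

U+0253

Offset 0: leading byte 0xF3 = 11110011 → 4-byte char #1 = F3 92 86 87.
Offset 4: leading byte 0xD8 = 11011000 → 2-byte char #2 = D8 A7.
Offset 6: leading byte 0xF2 = 11110010 → 4-byte char #3 = F2 BD B6 99.
Offset 10: leading byte 0xE0 = 11100000 → 3-byte char #4 = E0 A4 98.
Offset 13: leading byte 0xF0 = 11110000 → 4-byte char #5 = F0 9F A7 8A.
Offset 17: leading byte 0xC9 = 11001001 → 2-byte char #6 = C9 93.
Leading byte 0xC9 = 11001001 matches 110xxxxx → 2-byte sequence.
Byte 1: 0xC9 = 11001001, payload 01001 (5 bits).
Byte 2: 0x93 = 10010011 (10xxxxxx ✓), payload 010011.
Concatenate: 01001010011 = 0x253 (11 bits → U+0253).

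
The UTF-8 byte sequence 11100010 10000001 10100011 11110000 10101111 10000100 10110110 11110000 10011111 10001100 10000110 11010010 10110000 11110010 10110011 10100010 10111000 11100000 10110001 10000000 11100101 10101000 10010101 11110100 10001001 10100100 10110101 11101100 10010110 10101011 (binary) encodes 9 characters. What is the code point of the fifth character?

Offset 0: leading byte 0xE2 = 11100010 → 3-byte char #1 = E2 81 A3.
Offset 3: leading byte 0xF0 = 11110000 → 4-byte char #2 = F0 AF 84 B6.
Offset 7: leading byte 0xF0 = 11110000 → 4-byte char #3 = F0 9F 8C 86.
Offset 11: leading byte 0xD2 = 11010010 → 2-byte char #4 = D2 B0.
Offset 13: leading byte 0xF2 = 11110010 → 4-byte char #5 = F2 B3 A2 B8.
Leading byte 0xF2 = 11110010 matches 11110xxx → 4-byte sequence.
Byte 1: 0xF2 = 11110010, payload 010 (3 bits).
Byte 2: 0xB3 = 10110011 (10xxxxxx ✓), payload 110011.
Byte 3: 0xA2 = 10100010 (10xxxxxx ✓), payload 100010.
Byte 4: 0xB8 = 10111000 (10xxxxxx ✓), payload 111000.
Concatenate: 010110011100010111000 = 0xB38B8 (21 bits → U+B38B8).

U+B38B8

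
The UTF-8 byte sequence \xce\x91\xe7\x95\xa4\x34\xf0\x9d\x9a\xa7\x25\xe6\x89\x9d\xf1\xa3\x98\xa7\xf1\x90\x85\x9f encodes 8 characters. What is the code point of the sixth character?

Offset 0: leading byte 0xCE = 11001110 → 2-byte char #1 = CE 91.
Offset 2: leading byte 0xE7 = 11100111 → 3-byte char #2 = E7 95 A4.
Offset 5: leading byte 0x34 = 00110100 → 1-byte char #3 = 34.
Offset 6: leading byte 0xF0 = 11110000 → 4-byte char #4 = F0 9D 9A A7.
Offset 10: leading byte 0x25 = 00100101 → 1-byte char #5 = 25.
Offset 11: leading byte 0xE6 = 11100110 → 3-byte char #6 = E6 89 9D.
Leading byte 0xE6 = 11100110 matches 1110xxxx → 3-byte sequence.
Byte 1: 0xE6 = 11100110, payload 0110 (4 bits).
Byte 2: 0x89 = 10001001 (10xxxxxx ✓), payload 001001.
Byte 3: 0x9D = 10011101 (10xxxxxx ✓), payload 011101.
Concatenate: 0110001001011101 = 0x625D (16 bits → U+625D).

U+625D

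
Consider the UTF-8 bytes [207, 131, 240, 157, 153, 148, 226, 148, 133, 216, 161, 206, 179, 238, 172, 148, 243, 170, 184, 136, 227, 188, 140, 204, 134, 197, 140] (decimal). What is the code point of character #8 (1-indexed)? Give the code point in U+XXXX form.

U+3F0C

Offset 0: leading byte 0xCF = 11001111 → 2-byte char #1 = CF 83.
Offset 2: leading byte 0xF0 = 11110000 → 4-byte char #2 = F0 9D 99 94.
Offset 6: leading byte 0xE2 = 11100010 → 3-byte char #3 = E2 94 85.
Offset 9: leading byte 0xD8 = 11011000 → 2-byte char #4 = D8 A1.
Offset 11: leading byte 0xCE = 11001110 → 2-byte char #5 = CE B3.
Offset 13: leading byte 0xEE = 11101110 → 3-byte char #6 = EE AC 94.
Offset 16: leading byte 0xF3 = 11110011 → 4-byte char #7 = F3 AA B8 88.
Offset 20: leading byte 0xE3 = 11100011 → 3-byte char #8 = E3 BC 8C.
Leading byte 0xE3 = 11100011 matches 1110xxxx → 3-byte sequence.
Byte 1: 0xE3 = 11100011, payload 0011 (4 bits).
Byte 2: 0xBC = 10111100 (10xxxxxx ✓), payload 111100.
Byte 3: 0x8C = 10001100 (10xxxxxx ✓), payload 001100.
Concatenate: 0011111100001100 = 0x3F0C (16 bits → U+3F0C).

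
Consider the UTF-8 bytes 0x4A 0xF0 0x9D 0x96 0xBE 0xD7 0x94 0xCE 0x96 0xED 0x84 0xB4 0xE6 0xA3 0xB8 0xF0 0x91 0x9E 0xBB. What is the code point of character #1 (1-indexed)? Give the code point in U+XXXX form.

Offset 0: leading byte 0x4A = 01001010 → 1-byte char #1 = 4A.
Leading byte 0x4A = 01001010 matches 0xxxxxxx → 1-byte sequence.
Byte 1: 0x4A = 01001010, payload 1001010 (7 bits).
Concatenate: 1001010 = 0x4A (7 bits → U+004A).

U+004A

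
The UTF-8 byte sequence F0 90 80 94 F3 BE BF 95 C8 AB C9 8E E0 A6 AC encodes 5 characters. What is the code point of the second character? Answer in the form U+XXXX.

Offset 0: leading byte 0xF0 = 11110000 → 4-byte char #1 = F0 90 80 94.
Offset 4: leading byte 0xF3 = 11110011 → 4-byte char #2 = F3 BE BF 95.
Leading byte 0xF3 = 11110011 matches 11110xxx → 4-byte sequence.
Byte 1: 0xF3 = 11110011, payload 011 (3 bits).
Byte 2: 0xBE = 10111110 (10xxxxxx ✓), payload 111110.
Byte 3: 0xBF = 10111111 (10xxxxxx ✓), payload 111111.
Byte 4: 0x95 = 10010101 (10xxxxxx ✓), payload 010101.
Concatenate: 011111110111111010101 = 0xFEFD5 (21 bits → U+FEFD5).

U+FEFD5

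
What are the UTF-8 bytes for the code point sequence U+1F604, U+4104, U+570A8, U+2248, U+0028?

F0 9F 98 84 E4 84 84 F1 97 82 A8 E2 89 88 28

U+1F604: 4-byte form → F0 9F 98 84.
U+4104: 3-byte form → E4 84 84.
U+570A8: 4-byte form → F1 97 82 A8.
U+2248: 3-byte form → E2 89 88.
U+0028: 1-byte form → 28.
Concatenated (15 bytes): F0 9F 98 84 E4 84 84 F1 97 82 A8 E2 89 88 28.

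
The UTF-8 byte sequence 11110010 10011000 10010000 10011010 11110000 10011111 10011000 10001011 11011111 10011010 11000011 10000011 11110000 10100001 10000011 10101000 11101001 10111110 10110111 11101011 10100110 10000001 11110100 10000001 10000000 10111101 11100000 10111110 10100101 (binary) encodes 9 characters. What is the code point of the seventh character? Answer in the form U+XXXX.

U+B981

Offset 0: leading byte 0xF2 = 11110010 → 4-byte char #1 = F2 98 90 9A.
Offset 4: leading byte 0xF0 = 11110000 → 4-byte char #2 = F0 9F 98 8B.
Offset 8: leading byte 0xDF = 11011111 → 2-byte char #3 = DF 9A.
Offset 10: leading byte 0xC3 = 11000011 → 2-byte char #4 = C3 83.
Offset 12: leading byte 0xF0 = 11110000 → 4-byte char #5 = F0 A1 83 A8.
Offset 16: leading byte 0xE9 = 11101001 → 3-byte char #6 = E9 BE B7.
Offset 19: leading byte 0xEB = 11101011 → 3-byte char #7 = EB A6 81.
Leading byte 0xEB = 11101011 matches 1110xxxx → 3-byte sequence.
Byte 1: 0xEB = 11101011, payload 1011 (4 bits).
Byte 2: 0xA6 = 10100110 (10xxxxxx ✓), payload 100110.
Byte 3: 0x81 = 10000001 (10xxxxxx ✓), payload 000001.
Concatenate: 1011100110000001 = 0xB981 (16 bits → U+B981).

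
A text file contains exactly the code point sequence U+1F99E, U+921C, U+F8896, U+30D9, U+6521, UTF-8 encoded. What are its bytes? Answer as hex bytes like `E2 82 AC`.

U+1F99E: 4-byte form → F0 9F A6 9E.
U+921C: 3-byte form → E9 88 9C.
U+F8896: 4-byte form → F3 B8 A2 96.
U+30D9: 3-byte form → E3 83 99.
U+6521: 3-byte form → E6 94 A1.
Concatenated (17 bytes): F0 9F A6 9E E9 88 9C F3 B8 A2 96 E3 83 99 E6 94 A1.

F0 9F A6 9E E9 88 9C F3 B8 A2 96 E3 83 99 E6 94 A1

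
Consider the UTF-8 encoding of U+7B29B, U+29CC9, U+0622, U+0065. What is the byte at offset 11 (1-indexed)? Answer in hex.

1-indexed offset 11 is 0-indexed offset 10.
U+7B29B → 4-byte form F1 BB 8A 9B at offsets 0–3.
U+29CC9 → 4-byte form F0 A9 B3 89 at offsets 4–7.
U+0622 → 2-byte form D8 A2 at offsets 8–9.
U+0065 → 1-byte form 65 at offsets 10–10.
Offset 10 falls in char 4's range; it's byte 1 of 65 = 0x65.

0x65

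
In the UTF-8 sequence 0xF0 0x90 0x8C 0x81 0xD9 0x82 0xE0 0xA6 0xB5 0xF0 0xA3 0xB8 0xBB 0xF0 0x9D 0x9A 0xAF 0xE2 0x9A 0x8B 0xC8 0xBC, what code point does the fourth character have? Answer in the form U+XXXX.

U+23E3B

Offset 0: leading byte 0xF0 = 11110000 → 4-byte char #1 = F0 90 8C 81.
Offset 4: leading byte 0xD9 = 11011001 → 2-byte char #2 = D9 82.
Offset 6: leading byte 0xE0 = 11100000 → 3-byte char #3 = E0 A6 B5.
Offset 9: leading byte 0xF0 = 11110000 → 4-byte char #4 = F0 A3 B8 BB.
Leading byte 0xF0 = 11110000 matches 11110xxx → 4-byte sequence.
Byte 1: 0xF0 = 11110000, payload 000 (3 bits).
Byte 2: 0xA3 = 10100011 (10xxxxxx ✓), payload 100011.
Byte 3: 0xB8 = 10111000 (10xxxxxx ✓), payload 111000.
Byte 4: 0xBB = 10111011 (10xxxxxx ✓), payload 111011.
Concatenate: 000100011111000111011 = 0x23E3B (21 bits → U+23E3B).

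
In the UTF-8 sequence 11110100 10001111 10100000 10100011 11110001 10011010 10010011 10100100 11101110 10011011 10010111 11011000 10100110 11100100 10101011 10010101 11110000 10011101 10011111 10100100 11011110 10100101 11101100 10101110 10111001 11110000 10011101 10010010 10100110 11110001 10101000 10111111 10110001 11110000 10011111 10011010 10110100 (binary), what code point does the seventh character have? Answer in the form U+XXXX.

U+07A5

Offset 0: leading byte 0xF4 = 11110100 → 4-byte char #1 = F4 8F A0 A3.
Offset 4: leading byte 0xF1 = 11110001 → 4-byte char #2 = F1 9A 93 A4.
Offset 8: leading byte 0xEE = 11101110 → 3-byte char #3 = EE 9B 97.
Offset 11: leading byte 0xD8 = 11011000 → 2-byte char #4 = D8 A6.
Offset 13: leading byte 0xE4 = 11100100 → 3-byte char #5 = E4 AB 95.
Offset 16: leading byte 0xF0 = 11110000 → 4-byte char #6 = F0 9D 9F A4.
Offset 20: leading byte 0xDE = 11011110 → 2-byte char #7 = DE A5.
Leading byte 0xDE = 11011110 matches 110xxxxx → 2-byte sequence.
Byte 1: 0xDE = 11011110, payload 11110 (5 bits).
Byte 2: 0xA5 = 10100101 (10xxxxxx ✓), payload 100101.
Concatenate: 11110100101 = 0x7A5 (11 bits → U+07A5).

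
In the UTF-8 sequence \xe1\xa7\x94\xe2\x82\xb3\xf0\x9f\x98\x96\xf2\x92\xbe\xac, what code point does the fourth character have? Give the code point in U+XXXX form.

Offset 0: leading byte 0xE1 = 11100001 → 3-byte char #1 = E1 A7 94.
Offset 3: leading byte 0xE2 = 11100010 → 3-byte char #2 = E2 82 B3.
Offset 6: leading byte 0xF0 = 11110000 → 4-byte char #3 = F0 9F 98 96.
Offset 10: leading byte 0xF2 = 11110010 → 4-byte char #4 = F2 92 BE AC.
Leading byte 0xF2 = 11110010 matches 11110xxx → 4-byte sequence.
Byte 1: 0xF2 = 11110010, payload 010 (3 bits).
Byte 2: 0x92 = 10010010 (10xxxxxx ✓), payload 010010.
Byte 3: 0xBE = 10111110 (10xxxxxx ✓), payload 111110.
Byte 4: 0xAC = 10101100 (10xxxxxx ✓), payload 101100.
Concatenate: 010010010111110101100 = 0x92FAC (21 bits → U+92FAC).

U+92FAC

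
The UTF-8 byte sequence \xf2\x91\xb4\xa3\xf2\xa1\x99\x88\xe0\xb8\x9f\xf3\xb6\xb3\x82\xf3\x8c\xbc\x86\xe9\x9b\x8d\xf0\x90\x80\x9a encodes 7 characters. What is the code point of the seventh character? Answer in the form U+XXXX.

Offset 0: leading byte 0xF2 = 11110010 → 4-byte char #1 = F2 91 B4 A3.
Offset 4: leading byte 0xF2 = 11110010 → 4-byte char #2 = F2 A1 99 88.
Offset 8: leading byte 0xE0 = 11100000 → 3-byte char #3 = E0 B8 9F.
Offset 11: leading byte 0xF3 = 11110011 → 4-byte char #4 = F3 B6 B3 82.
Offset 15: leading byte 0xF3 = 11110011 → 4-byte char #5 = F3 8C BC 86.
Offset 19: leading byte 0xE9 = 11101001 → 3-byte char #6 = E9 9B 8D.
Offset 22: leading byte 0xF0 = 11110000 → 4-byte char #7 = F0 90 80 9A.
Leading byte 0xF0 = 11110000 matches 11110xxx → 4-byte sequence.
Byte 1: 0xF0 = 11110000, payload 000 (3 bits).
Byte 2: 0x90 = 10010000 (10xxxxxx ✓), payload 010000.
Byte 3: 0x80 = 10000000 (10xxxxxx ✓), payload 000000.
Byte 4: 0x9A = 10011010 (10xxxxxx ✓), payload 011010.
Concatenate: 000010000000000011010 = 0x1001A (21 bits → U+1001A).

U+1001A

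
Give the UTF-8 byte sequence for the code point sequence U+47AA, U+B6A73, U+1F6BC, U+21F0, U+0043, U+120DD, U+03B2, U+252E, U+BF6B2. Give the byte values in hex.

E4 9E AA F2 B6 A9 B3 F0 9F 9A BC E2 87 B0 43 F0 92 83 9D CE B2 E2 94 AE F2 BF 9A B2

U+47AA: 3-byte form → E4 9E AA.
U+B6A73: 4-byte form → F2 B6 A9 B3.
U+1F6BC: 4-byte form → F0 9F 9A BC.
U+21F0: 3-byte form → E2 87 B0.
U+0043: 1-byte form → 43.
U+120DD: 4-byte form → F0 92 83 9D.
U+03B2: 2-byte form → CE B2.
U+252E: 3-byte form → E2 94 AE.
U+BF6B2: 4-byte form → F2 BF 9A B2.
Concatenated (28 bytes): E4 9E AA F2 B6 A9 B3 F0 9F 9A BC E2 87 B0 43 F0 92 83 9D CE B2 E2 94 AE F2 BF 9A B2.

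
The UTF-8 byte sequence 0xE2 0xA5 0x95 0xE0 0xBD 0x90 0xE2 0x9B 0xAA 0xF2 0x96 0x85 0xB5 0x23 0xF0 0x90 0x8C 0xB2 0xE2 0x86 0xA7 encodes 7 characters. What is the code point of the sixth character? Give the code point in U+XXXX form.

Offset 0: leading byte 0xE2 = 11100010 → 3-byte char #1 = E2 A5 95.
Offset 3: leading byte 0xE0 = 11100000 → 3-byte char #2 = E0 BD 90.
Offset 6: leading byte 0xE2 = 11100010 → 3-byte char #3 = E2 9B AA.
Offset 9: leading byte 0xF2 = 11110010 → 4-byte char #4 = F2 96 85 B5.
Offset 13: leading byte 0x23 = 00100011 → 1-byte char #5 = 23.
Offset 14: leading byte 0xF0 = 11110000 → 4-byte char #6 = F0 90 8C B2.
Leading byte 0xF0 = 11110000 matches 11110xxx → 4-byte sequence.
Byte 1: 0xF0 = 11110000, payload 000 (3 bits).
Byte 2: 0x90 = 10010000 (10xxxxxx ✓), payload 010000.
Byte 3: 0x8C = 10001100 (10xxxxxx ✓), payload 001100.
Byte 4: 0xB2 = 10110010 (10xxxxxx ✓), payload 110010.
Concatenate: 000010000001100110010 = 0x10332 (21 bits → U+10332).

U+10332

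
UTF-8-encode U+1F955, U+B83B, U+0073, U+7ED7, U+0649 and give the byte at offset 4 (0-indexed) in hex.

U+1F955 → 4-byte form F0 9F A5 95 at offsets 0–3.
U+B83B → 3-byte form EB A0 BB at offsets 4–6.
Offset 4 falls in char 2's range; it's byte 1 of EB A0 BB = 0xEB.

0xEB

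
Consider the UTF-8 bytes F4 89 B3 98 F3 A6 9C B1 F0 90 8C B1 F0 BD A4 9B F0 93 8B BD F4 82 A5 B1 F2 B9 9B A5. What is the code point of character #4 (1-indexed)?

Offset 0: leading byte 0xF4 = 11110100 → 4-byte char #1 = F4 89 B3 98.
Offset 4: leading byte 0xF3 = 11110011 → 4-byte char #2 = F3 A6 9C B1.
Offset 8: leading byte 0xF0 = 11110000 → 4-byte char #3 = F0 90 8C B1.
Offset 12: leading byte 0xF0 = 11110000 → 4-byte char #4 = F0 BD A4 9B.
Leading byte 0xF0 = 11110000 matches 11110xxx → 4-byte sequence.
Byte 1: 0xF0 = 11110000, payload 000 (3 bits).
Byte 2: 0xBD = 10111101 (10xxxxxx ✓), payload 111101.
Byte 3: 0xA4 = 10100100 (10xxxxxx ✓), payload 100100.
Byte 4: 0x9B = 10011011 (10xxxxxx ✓), payload 011011.
Concatenate: 000111101100100011011 = 0x3D91B (21 bits → U+3D91B).

U+3D91B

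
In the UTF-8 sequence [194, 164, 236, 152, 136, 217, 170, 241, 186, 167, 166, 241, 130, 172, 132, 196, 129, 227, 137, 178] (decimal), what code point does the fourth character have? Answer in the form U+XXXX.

Offset 0: leading byte 0xC2 = 11000010 → 2-byte char #1 = C2 A4.
Offset 2: leading byte 0xEC = 11101100 → 3-byte char #2 = EC 98 88.
Offset 5: leading byte 0xD9 = 11011001 → 2-byte char #3 = D9 AA.
Offset 7: leading byte 0xF1 = 11110001 → 4-byte char #4 = F1 BA A7 A6.
Leading byte 0xF1 = 11110001 matches 11110xxx → 4-byte sequence.
Byte 1: 0xF1 = 11110001, payload 001 (3 bits).
Byte 2: 0xBA = 10111010 (10xxxxxx ✓), payload 111010.
Byte 3: 0xA7 = 10100111 (10xxxxxx ✓), payload 100111.
Byte 4: 0xA6 = 10100110 (10xxxxxx ✓), payload 100110.
Concatenate: 001111010100111100110 = 0x7A9E6 (21 bits → U+7A9E6).

U+7A9E6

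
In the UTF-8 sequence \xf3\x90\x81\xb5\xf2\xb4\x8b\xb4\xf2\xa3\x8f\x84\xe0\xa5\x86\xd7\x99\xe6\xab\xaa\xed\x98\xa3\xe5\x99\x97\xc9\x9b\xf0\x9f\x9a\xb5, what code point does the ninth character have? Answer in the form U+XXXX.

U+025B

Offset 0: leading byte 0xF3 = 11110011 → 4-byte char #1 = F3 90 81 B5.
Offset 4: leading byte 0xF2 = 11110010 → 4-byte char #2 = F2 B4 8B B4.
Offset 8: leading byte 0xF2 = 11110010 → 4-byte char #3 = F2 A3 8F 84.
Offset 12: leading byte 0xE0 = 11100000 → 3-byte char #4 = E0 A5 86.
Offset 15: leading byte 0xD7 = 11010111 → 2-byte char #5 = D7 99.
Offset 17: leading byte 0xE6 = 11100110 → 3-byte char #6 = E6 AB AA.
Offset 20: leading byte 0xED = 11101101 → 3-byte char #7 = ED 98 A3.
Offset 23: leading byte 0xE5 = 11100101 → 3-byte char #8 = E5 99 97.
Offset 26: leading byte 0xC9 = 11001001 → 2-byte char #9 = C9 9B.
Leading byte 0xC9 = 11001001 matches 110xxxxx → 2-byte sequence.
Byte 1: 0xC9 = 11001001, payload 01001 (5 bits).
Byte 2: 0x9B = 10011011 (10xxxxxx ✓), payload 011011.
Concatenate: 01001011011 = 0x25B (11 bits → U+025B).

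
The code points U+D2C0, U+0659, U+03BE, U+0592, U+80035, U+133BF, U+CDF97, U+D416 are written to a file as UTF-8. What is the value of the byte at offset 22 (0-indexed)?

0x90

U+D2C0 → 3-byte form ED 8B 80 at offsets 0–2.
U+0659 → 2-byte form D9 99 at offsets 3–4.
U+03BE → 2-byte form CE BE at offsets 5–6.
U+0592 → 2-byte form D6 92 at offsets 7–8.
U+80035 → 4-byte form F2 80 80 B5 at offsets 9–12.
U+133BF → 4-byte form F0 93 8E BF at offsets 13–16.
U+CDF97 → 4-byte form F3 8D BE 97 at offsets 17–20.
U+D416 → 3-byte form ED 90 96 at offsets 21–23.
Offset 22 falls in char 8's range; it's byte 2 of ED 90 96 = 0x90.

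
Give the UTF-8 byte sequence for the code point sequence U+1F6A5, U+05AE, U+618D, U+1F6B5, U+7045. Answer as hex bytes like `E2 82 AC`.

F0 9F 9A A5 D6 AE E6 86 8D F0 9F 9A B5 E7 81 85

U+1F6A5: 4-byte form → F0 9F 9A A5.
U+05AE: 2-byte form → D6 AE.
U+618D: 3-byte form → E6 86 8D.
U+1F6B5: 4-byte form → F0 9F 9A B5.
U+7045: 3-byte form → E7 81 85.
Concatenated (16 bytes): F0 9F 9A A5 D6 AE E6 86 8D F0 9F 9A B5 E7 81 85.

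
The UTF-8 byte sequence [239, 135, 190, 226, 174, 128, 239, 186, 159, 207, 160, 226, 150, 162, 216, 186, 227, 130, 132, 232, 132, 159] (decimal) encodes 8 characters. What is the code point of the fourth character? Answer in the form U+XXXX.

Offset 0: leading byte 0xEF = 11101111 → 3-byte char #1 = EF 87 BE.
Offset 3: leading byte 0xE2 = 11100010 → 3-byte char #2 = E2 AE 80.
Offset 6: leading byte 0xEF = 11101111 → 3-byte char #3 = EF BA 9F.
Offset 9: leading byte 0xCF = 11001111 → 2-byte char #4 = CF A0.
Leading byte 0xCF = 11001111 matches 110xxxxx → 2-byte sequence.
Byte 1: 0xCF = 11001111, payload 01111 (5 bits).
Byte 2: 0xA0 = 10100000 (10xxxxxx ✓), payload 100000.
Concatenate: 01111100000 = 0x3E0 (11 bits → U+03E0).

U+03E0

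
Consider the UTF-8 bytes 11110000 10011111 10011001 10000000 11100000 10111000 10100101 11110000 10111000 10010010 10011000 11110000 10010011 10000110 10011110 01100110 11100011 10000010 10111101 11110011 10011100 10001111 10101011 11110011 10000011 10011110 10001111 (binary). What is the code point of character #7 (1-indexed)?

U+DC3EB

Offset 0: leading byte 0xF0 = 11110000 → 4-byte char #1 = F0 9F 99 80.
Offset 4: leading byte 0xE0 = 11100000 → 3-byte char #2 = E0 B8 A5.
Offset 7: leading byte 0xF0 = 11110000 → 4-byte char #3 = F0 B8 92 98.
Offset 11: leading byte 0xF0 = 11110000 → 4-byte char #4 = F0 93 86 9E.
Offset 15: leading byte 0x66 = 01100110 → 1-byte char #5 = 66.
Offset 16: leading byte 0xE3 = 11100011 → 3-byte char #6 = E3 82 BD.
Offset 19: leading byte 0xF3 = 11110011 → 4-byte char #7 = F3 9C 8F AB.
Leading byte 0xF3 = 11110011 matches 11110xxx → 4-byte sequence.
Byte 1: 0xF3 = 11110011, payload 011 (3 bits).
Byte 2: 0x9C = 10011100 (10xxxxxx ✓), payload 011100.
Byte 3: 0x8F = 10001111 (10xxxxxx ✓), payload 001111.
Byte 4: 0xAB = 10101011 (10xxxxxx ✓), payload 101011.
Concatenate: 011011100001111101011 = 0xDC3EB (21 bits → U+DC3EB).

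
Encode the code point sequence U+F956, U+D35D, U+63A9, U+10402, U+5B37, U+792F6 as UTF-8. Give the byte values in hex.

U+F956: 3-byte form → EF A5 96.
U+D35D: 3-byte form → ED 8D 9D.
U+63A9: 3-byte form → E6 8E A9.
U+10402: 4-byte form → F0 90 90 82.
U+5B37: 3-byte form → E5 AC B7.
U+792F6: 4-byte form → F1 B9 8B B6.
Concatenated (20 bytes): EF A5 96 ED 8D 9D E6 8E A9 F0 90 90 82 E5 AC B7 F1 B9 8B B6.

EF A5 96 ED 8D 9D E6 8E A9 F0 90 90 82 E5 AC B7 F1 B9 8B B6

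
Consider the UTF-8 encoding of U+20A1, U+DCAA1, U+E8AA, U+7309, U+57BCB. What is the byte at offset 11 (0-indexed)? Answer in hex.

0x8C

U+20A1 → 3-byte form E2 82 A1 at offsets 0–2.
U+DCAA1 → 4-byte form F3 9C AA A1 at offsets 3–6.
U+E8AA → 3-byte form EE A2 AA at offsets 7–9.
U+7309 → 3-byte form E7 8C 89 at offsets 10–12.
Offset 11 falls in char 4's range; it's byte 2 of E7 8C 89 = 0x8C.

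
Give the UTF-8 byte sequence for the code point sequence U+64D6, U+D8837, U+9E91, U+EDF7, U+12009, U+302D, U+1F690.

U+64D6: 3-byte form → E6 93 96.
U+D8837: 4-byte form → F3 98 A0 B7.
U+9E91: 3-byte form → E9 BA 91.
U+EDF7: 3-byte form → EE B7 B7.
U+12009: 4-byte form → F0 92 80 89.
U+302D: 3-byte form → E3 80 AD.
U+1F690: 4-byte form → F0 9F 9A 90.
Concatenated (24 bytes): E6 93 96 F3 98 A0 B7 E9 BA 91 EE B7 B7 F0 92 80 89 E3 80 AD F0 9F 9A 90.

E6 93 96 F3 98 A0 B7 E9 BA 91 EE B7 B7 F0 92 80 89 E3 80 AD F0 9F 9A 90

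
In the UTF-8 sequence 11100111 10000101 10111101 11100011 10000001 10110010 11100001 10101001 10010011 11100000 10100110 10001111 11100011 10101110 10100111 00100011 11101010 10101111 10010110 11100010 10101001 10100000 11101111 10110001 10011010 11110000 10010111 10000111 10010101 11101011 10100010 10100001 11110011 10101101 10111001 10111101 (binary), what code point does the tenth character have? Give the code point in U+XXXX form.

Offset 0: leading byte 0xE7 = 11100111 → 3-byte char #1 = E7 85 BD.
Offset 3: leading byte 0xE3 = 11100011 → 3-byte char #2 = E3 81 B2.
Offset 6: leading byte 0xE1 = 11100001 → 3-byte char #3 = E1 A9 93.
Offset 9: leading byte 0xE0 = 11100000 → 3-byte char #4 = E0 A6 8F.
Offset 12: leading byte 0xE3 = 11100011 → 3-byte char #5 = E3 AE A7.
Offset 15: leading byte 0x23 = 00100011 → 1-byte char #6 = 23.
Offset 16: leading byte 0xEA = 11101010 → 3-byte char #7 = EA AF 96.
Offset 19: leading byte 0xE2 = 11100010 → 3-byte char #8 = E2 A9 A0.
Offset 22: leading byte 0xEF = 11101111 → 3-byte char #9 = EF B1 9A.
Offset 25: leading byte 0xF0 = 11110000 → 4-byte char #10 = F0 97 87 95.
Leading byte 0xF0 = 11110000 matches 11110xxx → 4-byte sequence.
Byte 1: 0xF0 = 11110000, payload 000 (3 bits).
Byte 2: 0x97 = 10010111 (10xxxxxx ✓), payload 010111.
Byte 3: 0x87 = 10000111 (10xxxxxx ✓), payload 000111.
Byte 4: 0x95 = 10010101 (10xxxxxx ✓), payload 010101.
Concatenate: 000010111000111010101 = 0x171D5 (21 bits → U+171D5).

U+171D5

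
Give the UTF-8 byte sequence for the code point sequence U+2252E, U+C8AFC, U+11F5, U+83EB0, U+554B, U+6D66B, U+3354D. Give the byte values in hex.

F0 A2 94 AE F3 88 AB BC E1 87 B5 F2 83 BA B0 E5 95 8B F1 AD 99 AB F0 B3 95 8D

U+2252E: 4-byte form → F0 A2 94 AE.
U+C8AFC: 4-byte form → F3 88 AB BC.
U+11F5: 3-byte form → E1 87 B5.
U+83EB0: 4-byte form → F2 83 BA B0.
U+554B: 3-byte form → E5 95 8B.
U+6D66B: 4-byte form → F1 AD 99 AB.
U+3354D: 4-byte form → F0 B3 95 8D.
Concatenated (26 bytes): F0 A2 94 AE F3 88 AB BC E1 87 B5 F2 83 BA B0 E5 95 8B F1 AD 99 AB F0 B3 95 8D.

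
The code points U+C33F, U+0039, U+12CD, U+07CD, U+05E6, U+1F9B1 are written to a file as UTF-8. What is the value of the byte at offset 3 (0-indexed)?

0x39

U+C33F → 3-byte form EC 8C BF at offsets 0–2.
U+0039 → 1-byte form 39 at offsets 3–3.
Offset 3 falls in char 2's range; it's byte 1 of 39 = 0x39.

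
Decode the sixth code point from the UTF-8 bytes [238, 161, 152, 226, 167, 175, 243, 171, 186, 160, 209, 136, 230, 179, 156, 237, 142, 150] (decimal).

U+D396

Offset 0: leading byte 0xEE = 11101110 → 3-byte char #1 = EE A1 98.
Offset 3: leading byte 0xE2 = 11100010 → 3-byte char #2 = E2 A7 AF.
Offset 6: leading byte 0xF3 = 11110011 → 4-byte char #3 = F3 AB BA A0.
Offset 10: leading byte 0xD1 = 11010001 → 2-byte char #4 = D1 88.
Offset 12: leading byte 0xE6 = 11100110 → 3-byte char #5 = E6 B3 9C.
Offset 15: leading byte 0xED = 11101101 → 3-byte char #6 = ED 8E 96.
Leading byte 0xED = 11101101 matches 1110xxxx → 3-byte sequence.
Byte 1: 0xED = 11101101, payload 1101 (4 bits).
Byte 2: 0x8E = 10001110 (10xxxxxx ✓), payload 001110.
Byte 3: 0x96 = 10010110 (10xxxxxx ✓), payload 010110.
Concatenate: 1101001110010110 = 0xD396 (16 bits → U+D396).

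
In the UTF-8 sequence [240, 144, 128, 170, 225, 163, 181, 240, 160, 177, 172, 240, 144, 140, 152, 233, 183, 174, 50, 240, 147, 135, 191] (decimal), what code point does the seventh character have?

U+131FF

Offset 0: leading byte 0xF0 = 11110000 → 4-byte char #1 = F0 90 80 AA.
Offset 4: leading byte 0xE1 = 11100001 → 3-byte char #2 = E1 A3 B5.
Offset 7: leading byte 0xF0 = 11110000 → 4-byte char #3 = F0 A0 B1 AC.
Offset 11: leading byte 0xF0 = 11110000 → 4-byte char #4 = F0 90 8C 98.
Offset 15: leading byte 0xE9 = 11101001 → 3-byte char #5 = E9 B7 AE.
Offset 18: leading byte 0x32 = 00110010 → 1-byte char #6 = 32.
Offset 19: leading byte 0xF0 = 11110000 → 4-byte char #7 = F0 93 87 BF.
Leading byte 0xF0 = 11110000 matches 11110xxx → 4-byte sequence.
Byte 1: 0xF0 = 11110000, payload 000 (3 bits).
Byte 2: 0x93 = 10010011 (10xxxxxx ✓), payload 010011.
Byte 3: 0x87 = 10000111 (10xxxxxx ✓), payload 000111.
Byte 4: 0xBF = 10111111 (10xxxxxx ✓), payload 111111.
Concatenate: 000010011000111111111 = 0x131FF (21 bits → U+131FF).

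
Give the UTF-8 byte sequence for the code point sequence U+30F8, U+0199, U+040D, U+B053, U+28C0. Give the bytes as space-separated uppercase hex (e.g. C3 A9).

U+30F8: 3-byte form → E3 83 B8.
U+0199: 2-byte form → C6 99.
U+040D: 2-byte form → D0 8D.
U+B053: 3-byte form → EB 81 93.
U+28C0: 3-byte form → E2 A3 80.
Concatenated (13 bytes): E3 83 B8 C6 99 D0 8D EB 81 93 E2 A3 80.

E3 83 B8 C6 99 D0 8D EB 81 93 E2 A3 80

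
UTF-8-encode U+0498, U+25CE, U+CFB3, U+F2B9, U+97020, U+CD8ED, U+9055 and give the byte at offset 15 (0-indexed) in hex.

0xF3

U+0498 → 2-byte form D2 98 at offsets 0–1.
U+25CE → 3-byte form E2 97 8E at offsets 2–4.
U+CFB3 → 3-byte form EC BE B3 at offsets 5–7.
U+F2B9 → 3-byte form EF 8A B9 at offsets 8–10.
U+97020 → 4-byte form F2 97 80 A0 at offsets 11–14.
U+CD8ED → 4-byte form F3 8D A3 AD at offsets 15–18.
Offset 15 falls in char 6's range; it's byte 1 of F3 8D A3 AD = 0xF3.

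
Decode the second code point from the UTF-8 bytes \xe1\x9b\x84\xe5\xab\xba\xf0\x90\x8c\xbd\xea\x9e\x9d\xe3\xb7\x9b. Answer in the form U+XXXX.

Offset 0: leading byte 0xE1 = 11100001 → 3-byte char #1 = E1 9B 84.
Offset 3: leading byte 0xE5 = 11100101 → 3-byte char #2 = E5 AB BA.
Leading byte 0xE5 = 11100101 matches 1110xxxx → 3-byte sequence.
Byte 1: 0xE5 = 11100101, payload 0101 (4 bits).
Byte 2: 0xAB = 10101011 (10xxxxxx ✓), payload 101011.
Byte 3: 0xBA = 10111010 (10xxxxxx ✓), payload 111010.
Concatenate: 0101101011111010 = 0x5AFA (16 bits → U+5AFA).

U+5AFA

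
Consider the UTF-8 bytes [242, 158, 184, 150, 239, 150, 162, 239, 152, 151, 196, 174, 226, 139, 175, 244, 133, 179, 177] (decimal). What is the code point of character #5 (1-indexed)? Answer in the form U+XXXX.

Offset 0: leading byte 0xF2 = 11110010 → 4-byte char #1 = F2 9E B8 96.
Offset 4: leading byte 0xEF = 11101111 → 3-byte char #2 = EF 96 A2.
Offset 7: leading byte 0xEF = 11101111 → 3-byte char #3 = EF 98 97.
Offset 10: leading byte 0xC4 = 11000100 → 2-byte char #4 = C4 AE.
Offset 12: leading byte 0xE2 = 11100010 → 3-byte char #5 = E2 8B AF.
Leading byte 0xE2 = 11100010 matches 1110xxxx → 3-byte sequence.
Byte 1: 0xE2 = 11100010, payload 0010 (4 bits).
Byte 2: 0x8B = 10001011 (10xxxxxx ✓), payload 001011.
Byte 3: 0xAF = 10101111 (10xxxxxx ✓), payload 101111.
Concatenate: 0010001011101111 = 0x22EF (16 bits → U+22EF).

U+22EF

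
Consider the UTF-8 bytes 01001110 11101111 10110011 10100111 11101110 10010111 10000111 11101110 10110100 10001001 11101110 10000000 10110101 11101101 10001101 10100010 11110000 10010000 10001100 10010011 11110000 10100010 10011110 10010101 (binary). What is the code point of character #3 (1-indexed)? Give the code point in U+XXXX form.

U+E5C7

Offset 0: leading byte 0x4E = 01001110 → 1-byte char #1 = 4E.
Offset 1: leading byte 0xEF = 11101111 → 3-byte char #2 = EF B3 A7.
Offset 4: leading byte 0xEE = 11101110 → 3-byte char #3 = EE 97 87.
Leading byte 0xEE = 11101110 matches 1110xxxx → 3-byte sequence.
Byte 1: 0xEE = 11101110, payload 1110 (4 bits).
Byte 2: 0x97 = 10010111 (10xxxxxx ✓), payload 010111.
Byte 3: 0x87 = 10000111 (10xxxxxx ✓), payload 000111.
Concatenate: 1110010111000111 = 0xE5C7 (16 bits → U+E5C7).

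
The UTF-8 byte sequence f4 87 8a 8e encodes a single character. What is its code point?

Leading byte 0xF4 = 11110100 matches 11110xxx → 4-byte sequence.
Byte 1: 0xF4 = 11110100, payload 100 (3 bits).
Byte 2: 0x87 = 10000111 (10xxxxxx ✓), payload 000111.
Byte 3: 0x8A = 10001010 (10xxxxxx ✓), payload 001010.
Byte 4: 0x8E = 10001110 (10xxxxxx ✓), payload 001110.
Concatenate: 100000111001010001110 = 0x10728E (21 bits → U+10728E).

U+10728E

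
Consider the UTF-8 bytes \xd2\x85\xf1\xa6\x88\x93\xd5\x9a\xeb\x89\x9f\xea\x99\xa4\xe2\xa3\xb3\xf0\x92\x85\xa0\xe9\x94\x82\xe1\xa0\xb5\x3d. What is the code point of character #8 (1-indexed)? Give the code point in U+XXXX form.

Offset 0: leading byte 0xD2 = 11010010 → 2-byte char #1 = D2 85.
Offset 2: leading byte 0xF1 = 11110001 → 4-byte char #2 = F1 A6 88 93.
Offset 6: leading byte 0xD5 = 11010101 → 2-byte char #3 = D5 9A.
Offset 8: leading byte 0xEB = 11101011 → 3-byte char #4 = EB 89 9F.
Offset 11: leading byte 0xEA = 11101010 → 3-byte char #5 = EA 99 A4.
Offset 14: leading byte 0xE2 = 11100010 → 3-byte char #6 = E2 A3 B3.
Offset 17: leading byte 0xF0 = 11110000 → 4-byte char #7 = F0 92 85 A0.
Offset 21: leading byte 0xE9 = 11101001 → 3-byte char #8 = E9 94 82.
Leading byte 0xE9 = 11101001 matches 1110xxxx → 3-byte sequence.
Byte 1: 0xE9 = 11101001, payload 1001 (4 bits).
Byte 2: 0x94 = 10010100 (10xxxxxx ✓), payload 010100.
Byte 3: 0x82 = 10000010 (10xxxxxx ✓), payload 000010.
Concatenate: 1001010100000010 = 0x9502 (16 bits → U+9502).

U+9502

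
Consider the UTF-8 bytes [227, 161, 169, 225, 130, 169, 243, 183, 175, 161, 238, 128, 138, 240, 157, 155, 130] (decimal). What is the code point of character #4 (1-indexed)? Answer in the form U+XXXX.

U+E00A

Offset 0: leading byte 0xE3 = 11100011 → 3-byte char #1 = E3 A1 A9.
Offset 3: leading byte 0xE1 = 11100001 → 3-byte char #2 = E1 82 A9.
Offset 6: leading byte 0xF3 = 11110011 → 4-byte char #3 = F3 B7 AF A1.
Offset 10: leading byte 0xEE = 11101110 → 3-byte char #4 = EE 80 8A.
Leading byte 0xEE = 11101110 matches 1110xxxx → 3-byte sequence.
Byte 1: 0xEE = 11101110, payload 1110 (4 bits).
Byte 2: 0x80 = 10000000 (10xxxxxx ✓), payload 000000.
Byte 3: 0x8A = 10001010 (10xxxxxx ✓), payload 001010.
Concatenate: 1110000000001010 = 0xE00A (16 bits → U+E00A).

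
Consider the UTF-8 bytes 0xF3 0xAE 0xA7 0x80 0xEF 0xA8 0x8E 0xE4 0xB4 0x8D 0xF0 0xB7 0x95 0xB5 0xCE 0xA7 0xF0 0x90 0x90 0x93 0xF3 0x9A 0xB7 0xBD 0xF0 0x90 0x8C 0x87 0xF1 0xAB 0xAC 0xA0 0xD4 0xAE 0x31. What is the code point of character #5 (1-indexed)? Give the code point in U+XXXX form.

Offset 0: leading byte 0xF3 = 11110011 → 4-byte char #1 = F3 AE A7 80.
Offset 4: leading byte 0xEF = 11101111 → 3-byte char #2 = EF A8 8E.
Offset 7: leading byte 0xE4 = 11100100 → 3-byte char #3 = E4 B4 8D.
Offset 10: leading byte 0xF0 = 11110000 → 4-byte char #4 = F0 B7 95 B5.
Offset 14: leading byte 0xCE = 11001110 → 2-byte char #5 = CE A7.
Leading byte 0xCE = 11001110 matches 110xxxxx → 2-byte sequence.
Byte 1: 0xCE = 11001110, payload 01110 (5 bits).
Byte 2: 0xA7 = 10100111 (10xxxxxx ✓), payload 100111.
Concatenate: 01110100111 = 0x3A7 (11 bits → U+03A7).

U+03A7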